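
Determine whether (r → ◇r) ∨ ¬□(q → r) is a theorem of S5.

Tableau for the negation ¬((r → ◇r) ∨ ¬□(q → r)):
1. ¬((r → ◇r) ∨ ¬□(q → r)), u
2. ¬(r → ◇r), u
3. □(q → r), u
4. r, u
5. ¬◇r, u
6. q → r, u
7. ¬r, u
Accessibility: uRu
Branch closes: r and ¬r both at u.
Every branch of the negation's tableau closes; the branch above is one of them.

Valid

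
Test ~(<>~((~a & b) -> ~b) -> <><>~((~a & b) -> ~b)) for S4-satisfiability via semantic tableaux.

Unsatisfiable (every branch closes)

1. ~(<>~((~a & b) -> ~b) -> <><>~((~a & b) -> ~b)), 0
2. <>~((~a & b) -> ~b), 0   [~->-rule on 1]
3. ~<><>~((~a & b) -> ~b), 0   [~->-rule on 1]
4. ~<>~((~a & b) -> ~b), 0   [~<>-rule on 3 via 0R0]
5. (~a & b) -> ~b, 0   [~<>-rule on 4 via 0R0]
6. ~(~a & b), 0   [->-rule on 5 (branches; this branch)]
7. ~b, 0   [~&-rule on 6 (branches; this branch)]
8. ~((~a & b) -> ~b), 1   [<>-rule on 2: fresh world 1, 0R1]
9. ~a & b, 1   [~->-rule on 8]
10. b, 1   [~->-rule on 8]
11. ~a, 1   [&-rule on 9]
12. ~<>~((~a & b) -> ~b), 1   [~<>-rule on 3 via 0R1]
13. (~a & b) -> ~b, 1   [~<>-rule on 4 via 0R1]
14. ~(~a & b), 1   [->-rule on 13 (branches; this branch)]
15. ~b, 1   [~&-rule on 14 (branches; this branch)]
Accessibility: 0R0, 0R1, 1R1
Branch closes: b and ~b both at 1.
Every branch closes; the branch above is one of them.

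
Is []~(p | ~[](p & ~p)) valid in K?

Tableau for the negation ~[]~(p | ~[](p & ~p)):
1. ~[]~(p | ~[](p & ~p)), w0
2. p | ~[](p & ~p), w1
3. ~[](p & ~p), w1
4. ~(p & ~p), w2
5. p, w2
Accessibility: w0Rw1, w1Rw2
The negation has an open branch (countermodel exists).

Not valid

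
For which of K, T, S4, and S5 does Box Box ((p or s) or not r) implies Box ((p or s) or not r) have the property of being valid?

T-tableau for the negation not (Box Box ((p or s) or not r) implies Box ((p or s) or not r)):
1. not (Box Box ((p or s) or not r) implies Box ((p or s) or not r)), w0
2. Box Box ((p or s) or not r), w0
3. not Box ((p or s) or not r), w0
4. Box ((p or s) or not r), w0
5. (p or s) or not r, w0
6. p or s, w0
7. s, w0
8. not ((p or s) or not r), w1
9. not (p or s), w1
10. r, w1
11. not p, w1
12. not s, w1
13. Box ((p or s) or not r), w1
14. (p or s) or not r, w1
15. p or s, w1
16. s, w1
Accessibility: w0Rw0, w0Rw1, w1Rw1
Branch closes: s and not s both at w1.
Every branch closes (one shown): valid in T, hence also in S4, S5 (every theorem of T is a theorem of S4 and S5).
K-tableau for the negation not (Box Box ((p or s) or not r) implies Box ((p or s) or not r)):
1. not (Box Box ((p or s) or not r) implies Box ((p or s) or not r)), w0
2. Box Box ((p or s) or not r), w0
3. not Box ((p or s) or not r), w0
4. not ((p or s) or not r), w1
5. not (p or s), w1
6. r, w1
7. not p, w1
8. not s, w1
9. Box ((p or s) or not r), w1
Accessibility: w0Rw1
Complete open branch: countermodel on a K-frame, so not valid in K.

T, S4, S5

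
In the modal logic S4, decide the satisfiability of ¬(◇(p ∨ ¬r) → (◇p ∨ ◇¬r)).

No, unsatisfiable

1. ¬(◇(p ∨ ¬r) → (◇p ∨ ◇¬r)), 0
2. ◇(p ∨ ¬r), 0   [¬→-rule on 1]
3. ¬(◇p ∨ ◇¬r), 0   [¬→-rule on 1]
4. ¬◇p, 0   [¬∨-rule on 3]
5. ¬◇¬r, 0   [¬∨-rule on 3]
6. ¬p, 0   [¬◇-rule on 4 via 0R0]
7. r, 0   [¬◇-rule on 5 via 0R0]
8. p ∨ ¬r, 1   [◇-rule on 2: fresh world 1, 0R1]
9. ¬p, 1   [¬◇-rule on 4 via 0R1]
10. r, 1   [¬◇-rule on 5 via 0R1]
11. ¬r, 1   [∨-rule on 8 (branches; this branch)]
Accessibility: 0R0, 0R1, 1R1
Branch closes: r and ¬r both at 1.
(One branch shown.) All branches close.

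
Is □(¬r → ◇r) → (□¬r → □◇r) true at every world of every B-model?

Yes, valid

Tableau for the negation ¬(□(¬r → ◇r) → (□¬r → □◇r)):
1. ¬(□(¬r → ◇r) → (□¬r → □◇r)), w0
2. □(¬r → ◇r), w0
3. ¬(□¬r → □◇r), w0
4. □¬r, w0
5. ¬□◇r, w0
6. ¬r → ◇r, w0
7. ¬r, w0
8. ◇r, w0
9. ¬◇r, w1
10. ¬r → ◇r, w1
11. ¬r, w1
12. ◇r, w1
13. r, w2
14. ¬r → ◇r, w2
15. ¬r, w2
Accessibility: w0Rw0, w0Rw1, w0Rw2, w1Rw0, w1Rw1, w2Rw0, w2Rw2
Branch closes: r and ¬r both at w2.
Every branch of the negation's tableau closes; the branch above is one of them.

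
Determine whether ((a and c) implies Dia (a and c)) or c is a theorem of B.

Valid in B

Tableau for the negation not (((a and c) implies Dia (a and c)) or c):
1. not (((a and c) implies Dia (a and c)) or c), u
2. not ((a and c) implies Dia (a and c)), u
3. not c, u
4. a and c, u
5. not Dia (a and c), u
6. a, u
7. c, u
Accessibility: uRu
Branch closes: c and not c both at u.
All branches of the negation close; one closing branch shown above.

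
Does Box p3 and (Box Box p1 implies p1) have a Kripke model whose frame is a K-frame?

1. Box p3 and (Box Box p1 implies p1), u
2. Box p3, u
3. Box Box p1 implies p1, u
4. p1, u

Satisfiable (open branch found)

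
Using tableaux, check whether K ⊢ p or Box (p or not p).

Valid

Tableau for the negation not (p or Box (p or not p)):
1. not (p or Box (p or not p)), 0
2. not p, 0   [neg-or-rule on 1]
3. not Box (p or not p), 0   [neg-or-rule on 1]
4. not (p or not p), 1   [neg-Box-rule on 3: fresh world 1, 0R1]
5. not p, 1   [neg-or-rule on 4]
6. p, 1   [neg-or-rule on 4]
Accessibility: 0R1
Branch closes: p and not p both at 1.
Every branch of the negation's tableau closes; the branch above is one of them.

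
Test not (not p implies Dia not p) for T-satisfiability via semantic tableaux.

Unsatisfiable

1. not (not p implies Dia not p), w0
2. not p, w0
3. not Dia not p, w0
4. p, w0
Accessibility: w0Rw0
Branch closes: p and not p both at w0.
(One branch shown.) All branches close.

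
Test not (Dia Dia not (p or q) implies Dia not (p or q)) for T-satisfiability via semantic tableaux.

Satisfiable (open branch found)

1. not (Dia Dia not (p or q) implies Dia not (p or q)), 0
2. Dia Dia not (p or q), 0
3. not Dia not (p or q), 0
4. p or q, 0
5. q, 0
6. Dia not (p or q), 1
7. p or q, 1
8. q, 1
9. not (p or q), 2
10. not p, 2
11. not q, 2
Accessibility: 0R0, 0R1, 1R1, 1R2, 2R2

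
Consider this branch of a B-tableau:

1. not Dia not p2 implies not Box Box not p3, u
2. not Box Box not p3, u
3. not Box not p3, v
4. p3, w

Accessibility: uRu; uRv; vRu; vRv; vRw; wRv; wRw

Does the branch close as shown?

Not closed

No world carries both an atom and its negation.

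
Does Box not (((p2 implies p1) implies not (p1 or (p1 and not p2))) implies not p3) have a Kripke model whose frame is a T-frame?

1. Box not (((p2 implies p1) implies not (p1 or (p1 and not p2))) implies not p3), w0
2. not (((p2 implies p1) implies not (p1 or (p1 and not p2))) implies not p3), w0
3. (p2 implies p1) implies not (p1 or (p1 and not p2)), w0
4. p3, w0
5. not (p1 or (p1 and not p2)), w0
6. not p1, w0
7. not (p1 and not p2), w0
8. p2, w0
Accessibility: w0Rw0

Satisfiable (open branch found)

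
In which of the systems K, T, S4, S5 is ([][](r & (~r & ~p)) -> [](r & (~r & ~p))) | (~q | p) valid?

K-tableau for the negation ~(([][](r & (~r & ~p)) -> [](r & (~r & ~p))) | (~q | p)):
1. ~(([][](r & (~r & ~p)) -> [](r & (~r & ~p))) | (~q | p)), u
2. ~([][](r & (~r & ~p)) -> [](r & (~r & ~p))), u
3. ~(~q | p), u
4. [][](r & (~r & ~p)), u
5. ~[](r & (~r & ~p)), u
6. q, u
7. ~p, u
8. ~(r & (~r & ~p)), v
9. [](r & (~r & ~p)), v
10. ~(~r & ~p), v
11. p, v
Accessibility: uRv
Complete open branch: countermodel on a K-frame, so not valid in K.
T-tableau for the negation ~(([][](r & (~r & ~p)) -> [](r & (~r & ~p))) | (~q | p)):
1. ~(([][](r & (~r & ~p)) -> [](r & (~r & ~p))) | (~q | p)), u
2. ~([][](r & (~r & ~p)) -> [](r & (~r & ~p))), u
3. ~(~q | p), u
4. [][](r & (~r & ~p)), u
5. ~[](r & (~r & ~p)), u
6. q, u
7. ~p, u
8. [](r & (~r & ~p)), u
9. r & (~r & ~p), u
10. r, u
11. ~r & ~p, u
12. ~r, u
Accessibility: uRu
Branch closes: r and ~r both at u.
Every branch closes (one shown): valid in T, hence also in S4, S5 (every theorem of T is a theorem of S4 and S5).

T, S4, S5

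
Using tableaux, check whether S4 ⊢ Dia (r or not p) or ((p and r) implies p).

Tableau for the negation not (Dia (r or not p) or ((p and r) implies p)):
1. not (Dia (r or not p) or ((p and r) implies p)), w0
2. not Dia (r or not p), w0
3. not ((p and r) implies p), w0
4. p and r, w0
5. not p, w0
6. p, w0
7. r, w0
Accessibility: w0Rw0
Branch closes: p and not p both at w0.
Every branch of the negation's tableau closes; the branch above is one of them.

Valid in S4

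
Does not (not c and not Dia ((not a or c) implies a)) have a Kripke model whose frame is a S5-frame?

1. not (not c and not Dia ((not a or c) implies a)), w0
2. Dia ((not a or c) implies a), w0
3. (not a or c) implies a, w1
4. a, w1
Accessibility: w0Rw0, w0Rw1, w1Rw0, w1Rw1

Satisfiable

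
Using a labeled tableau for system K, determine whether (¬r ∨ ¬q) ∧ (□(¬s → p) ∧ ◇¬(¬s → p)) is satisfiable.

1. (¬r ∨ ¬q) ∧ (□(¬s → p) ∧ ◇¬(¬s → p)), 0
2. ¬r ∨ ¬q, 0   [∧-rule on 1]
3. □(¬s → p) ∧ ◇¬(¬s → p), 0   [∧-rule on 1]
4. □(¬s → p), 0   [∧-rule on 3]
5. ◇¬(¬s → p), 0   [∧-rule on 3]
6. ¬q, 0   [∨-rule on 2 (branches; this branch)]
7. ¬(¬s → p), 1   [◇-rule on 5: fresh world 1, 0R1]
8. ¬s, 1   [¬→-rule on 7]
9. ¬p, 1   [¬→-rule on 7]
10. ¬s → p, 1   [□-rule on 4 via 0R1]
11. p, 1   [→-rule on 10 (branches; this branch)]
Accessibility: 0R1
Branch closes: p and ¬p both at 1.
Every branch closes; the branch above is one of them.

Unsatisfiable (every branch closes)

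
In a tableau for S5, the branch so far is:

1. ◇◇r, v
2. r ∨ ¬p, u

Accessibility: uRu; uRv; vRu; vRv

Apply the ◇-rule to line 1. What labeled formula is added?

a fresh world w with vRw, and ◇r at w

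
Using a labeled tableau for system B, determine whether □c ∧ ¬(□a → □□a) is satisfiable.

1. □c ∧ ¬(□a → □□a), w0
2. □c, w0
3. ¬(□a → □□a), w0
4. □a, w0
5. ¬□□a, w0
6. c, w0
7. a, w0
8. ¬□a, w1
9. c, w1
10. a, w1
11. ¬a, w2
Accessibility: w0Rw0, w0Rw1, w1Rw0, w1Rw1, w1Rw2, w2Rw1, w2Rw2

Yes, satisfiable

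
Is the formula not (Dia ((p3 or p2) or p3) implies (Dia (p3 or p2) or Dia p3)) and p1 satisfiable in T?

Unsatisfiable (every branch closes)

1. not (Dia ((p3 or p2) or p3) implies (Dia (p3 or p2) or Dia p3)) and p1, u
2. not (Dia ((p3 or p2) or p3) implies (Dia (p3 or p2) or Dia p3)), u
3. p1, u
4. Dia ((p3 or p2) or p3), u
5. not (Dia (p3 or p2) or Dia p3), u
6. not Dia (p3 or p2), u
7. not Dia p3, u
8. not (p3 or p2), u
9. not p3, u
10. not p2, u
11. (p3 or p2) or p3, v
12. not (p3 or p2), v
13. not p3, v
14. not p2, v
15. p3 or p2, v
16. p2, v
Accessibility: uRu, uRv, vRv
Branch closes: p2 and not p2 both at v.
Every branch closes; the branch above is one of them.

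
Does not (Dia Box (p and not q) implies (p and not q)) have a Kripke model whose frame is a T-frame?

Satisfiable (open branch found)

1. not (Dia Box (p and not q) implies (p and not q)), w0
2. Dia Box (p and not q), w0   [neg-implies-rule on 1]
3. not (p and not q), w0   [neg-implies-rule on 1]
4. q, w0   [neg-and-rule on 3 (branches; this branch)]
5. Box (p and not q), w1   [Dia-rule on 2: fresh world w1, w0Rw1]
6. p and not q, w1   [Box-rule on 5 via w1Rw1]
7. p, w1   [and-rule on 6]
8. not q, w1   [and-rule on 6]
Accessibility: w0Rw0, w0Rw1, w1Rw1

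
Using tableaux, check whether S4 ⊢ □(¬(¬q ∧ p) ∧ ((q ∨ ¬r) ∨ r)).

No, not valid

Tableau for the negation ¬□(¬(¬q ∧ p) ∧ ((q ∨ ¬r) ∨ r)):
1. ¬□(¬(¬q ∧ p) ∧ ((q ∨ ¬r) ∨ r)), u
2. ¬(¬(¬q ∧ p) ∧ ((q ∨ ¬r) ∨ r)), v
3. ¬q ∧ p, v
4. ¬q, v
5. p, v
Accessibility: uRu, uRv, vRv
The negation has an open branch (countermodel exists).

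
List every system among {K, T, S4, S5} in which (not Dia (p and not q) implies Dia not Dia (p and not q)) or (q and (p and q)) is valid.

K-tableau for the negation not ((not Dia (p and not q) implies Dia not Dia (p and not q)) or (q and (p and q))):
1. not ((not Dia (p and not q) implies Dia not Dia (p and not q)) or (q and (p and q))), w0
2. not (not Dia (p and not q) implies Dia not Dia (p and not q)), w0
3. not (q and (p and q)), w0
4. not Dia (p and not q), w0
5. not Dia not Dia (p and not q), w0
6. not (p and q), w0
7. not q, w0
Complete open branch: countermodel on a K-frame, so not valid in K.
T-tableau for the negation not ((not Dia (p and not q) implies Dia not Dia (p and not q)) or (q and (p and q))):
1. not ((not Dia (p and not q) implies Dia not Dia (p and not q)) or (q and (p and q))), w0
2. not (not Dia (p and not q) implies Dia not Dia (p and not q)), w0
3. not (q and (p and q)), w0
4. not Dia (p and not q), w0
5. not Dia not Dia (p and not q), w0
6. not (p and not q), w0
7. Dia (p and not q), w0
8. not (p and q), w0
9. q, w0
10. not p, w0
11. p and not q, w1
12. p, w1
13. not q, w1
14. not (p and not q), w1
15. Dia (p and not q), w1
16. q, w1
Accessibility: w0Rw0, w0Rw1, w1Rw1
Branch closes: q and not q both at w1.
Every branch closes (one shown): valid in T, hence also in S4, S5 (every theorem of T is a theorem of S4 and S5).

T, S4, S5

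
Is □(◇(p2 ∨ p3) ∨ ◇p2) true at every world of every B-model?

Not valid

Tableau for the negation ¬□(◇(p2 ∨ p3) ∨ ◇p2):
1. ¬□(◇(p2 ∨ p3) ∨ ◇p2), u
2. ¬(◇(p2 ∨ p3) ∨ ◇p2), v   [¬□-rule on 1: fresh world v, uRv]
3. ¬◇(p2 ∨ p3), v   [¬∨-rule on 2]
4. ¬◇p2, v   [¬∨-rule on 2]
5. ¬(p2 ∨ p3), u   [¬◇-rule on 3 via vRu]
6. ¬p2, u   [¬∨-rule on 5]
7. ¬p3, u   [¬∨-rule on 5]
8. ¬(p2 ∨ p3), v   [¬◇-rule on 3 via vRv]
9. ¬p2, v   [¬∨-rule on 8]
10. ¬p3, v   [¬∨-rule on 8]
Accessibility: uRu, uRv, vRu, vRv
The negation has an open branch (countermodel exists).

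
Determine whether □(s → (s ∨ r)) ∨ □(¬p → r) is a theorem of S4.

Tableau for the negation ¬(□(s → (s ∨ r)) ∨ □(¬p → r)):
1. ¬(□(s → (s ∨ r)) ∨ □(¬p → r)), u
2. ¬□(s → (s ∨ r)), u   [¬∨-rule on 1]
3. ¬□(¬p → r), u   [¬∨-rule on 1]
4. ¬(s → (s ∨ r)), v   [¬□-rule on 2: fresh world v, uRv]
5. s, v   [¬→-rule on 4]
6. ¬(s ∨ r), v   [¬→-rule on 4]
7. ¬s, v   [¬∨-rule on 6]
8. ¬r, v   [¬∨-rule on 6]
Accessibility: uRu, uRv, vRv
Branch closes: s and ¬s both at v.
Every branch of the negation's tableau closes; the branch above is one of them.

Yes, valid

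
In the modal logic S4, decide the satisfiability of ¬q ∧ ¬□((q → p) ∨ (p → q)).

1. ¬q ∧ ¬□((q → p) ∨ (p → q)), 0
2. ¬q, 0
3. ¬□((q → p) ∨ (p → q)), 0
4. ¬((q → p) ∨ (p → q)), 1
5. ¬(q → p), 1
6. ¬(p → q), 1
7. q, 1
8. ¬p, 1
9. p, 1
10. ¬q, 1
Accessibility: 0R0, 0R1, 1R1
Branch closes: p and ¬p both at 1.
(One branch shown.) All branches close.

No, unsatisfiable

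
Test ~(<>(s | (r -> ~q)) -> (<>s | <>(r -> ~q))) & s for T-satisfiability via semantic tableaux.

1. ~(<>(s | (r -> ~q)) -> (<>s | <>(r -> ~q))) & s, w0
2. ~(<>(s | (r -> ~q)) -> (<>s | <>(r -> ~q))), w0
3. s, w0
4. <>(s | (r -> ~q)), w0
5. ~(<>s | <>(r -> ~q)), w0
6. ~<>s, w0
7. ~<>(r -> ~q), w0
8. ~s, w0
Accessibility: w0Rw0
Branch closes: s and ~s both at w0.
Every branch closes; the branch above is one of them.

No, unsatisfiable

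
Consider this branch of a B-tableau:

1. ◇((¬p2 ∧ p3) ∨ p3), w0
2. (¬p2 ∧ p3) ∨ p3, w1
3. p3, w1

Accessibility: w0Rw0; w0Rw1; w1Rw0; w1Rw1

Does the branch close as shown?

There is no literal clash: for every atom and world, at most one sign appears.

No, open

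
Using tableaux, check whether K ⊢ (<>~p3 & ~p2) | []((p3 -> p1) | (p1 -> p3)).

Valid

Tableau for the negation ~((<>~p3 & ~p2) | []((p3 -> p1) | (p1 -> p3))):
1. ~((<>~p3 & ~p2) | []((p3 -> p1) | (p1 -> p3))), u
2. ~(<>~p3 & ~p2), u   [~|-rule on 1]
3. ~[]((p3 -> p1) | (p1 -> p3)), u   [~|-rule on 1]
4. p2, u   [~&-rule on 2 (branches; this branch)]
5. ~((p3 -> p1) | (p1 -> p3)), v   [~[]-rule on 3: fresh world v, uRv]
6. ~(p3 -> p1), v   [~|-rule on 5]
7. ~(p1 -> p3), v   [~|-rule on 5]
8. p3, v   [~->-rule on 6]
9. ~p1, v   [~->-rule on 6]
10. p1, v   [~->-rule on 7]
11. ~p3, v   [~->-rule on 7]
Accessibility: uRv
Branch closes: p1 and ~p1 both at v.
All branches of the negation close; one closing branch shown above.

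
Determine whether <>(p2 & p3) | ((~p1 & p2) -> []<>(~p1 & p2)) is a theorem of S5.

Tableau for the negation ~(<>(p2 & p3) | ((~p1 & p2) -> []<>(~p1 & p2))):
1. ~(<>(p2 & p3) | ((~p1 & p2) -> []<>(~p1 & p2))), u
2. ~<>(p2 & p3), u   [~|-rule on 1]
3. ~((~p1 & p2) -> []<>(~p1 & p2)), u   [~|-rule on 1]
4. ~p1 & p2, u   [~->-rule on 3]
5. ~[]<>(~p1 & p2), u   [~->-rule on 3]
6. ~p1, u   [&-rule on 4]
7. p2, u   [&-rule on 4]
8. ~(p2 & p3), u   [~<>-rule on 2 via uRu]
9. ~p3, u   [~&-rule on 8 (branches; this branch)]
10. ~<>(~p1 & p2), v   [~[]-rule on 5: fresh world v, uRv]
11. ~(p2 & p3), v   [~<>-rule on 2 via uRv]
12. ~(~p1 & p2), u   [~<>-rule on 10 via vRu]
13. ~(~p1 & p2), v   [~<>-rule on 10 via vRv]
14. ~p3, v   [~&-rule on 11 (branches; this branch)]
15. ~p2, u   [~&-rule on 12 (branches; this branch)]
Accessibility: uRu, uRv, vRu, vRv
Branch closes: p2 and ~p2 both at u.
Every branch of the negation's tableau closes; the branch above is one of them.

Valid in S5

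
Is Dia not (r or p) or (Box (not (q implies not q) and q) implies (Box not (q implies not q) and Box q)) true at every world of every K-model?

Tableau for the negation not (Dia not (r or p) or (Box (not (q implies not q) and q) implies (Box not (q implies not q) and Box q))):
1. not (Dia not (r or p) or (Box (not (q implies not q) and q) implies (Box not (q implies not q) and Box q))), u
2. not Dia not (r or p), u   [neg-or-rule on 1]
3. not (Box (not (q implies not q) and q) implies (Box not (q implies not q) and Box q)), u   [neg-or-rule on 1]
4. Box (not (q implies not q) and q), u   [neg-implies-rule on 3]
5. not (Box not (q implies not q) and Box q), u   [neg-implies-rule on 3]
6. not Box not (q implies not q), u   [neg-and-rule on 5 (branches; this branch)]
7. q implies not q, v   [neg-Box-rule on 6: fresh world v, uRv]
8. r or p, v   [neg-Dia-rule on 2 via uRv]
9. not (q implies not q) and q, v   [Box-rule on 4 via uRv]
10. not (q implies not q), v   [and-rule on 9]
11. q, v   [and-rule on 9]
12. not q, v   [implies-rule on 7 (branches; this branch)]
Accessibility: uRv
Branch closes: q and not q both at v.
All branches of the negation close; one closing branch shown above.

Valid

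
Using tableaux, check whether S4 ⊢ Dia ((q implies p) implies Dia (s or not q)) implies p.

Tableau for the negation not (Dia ((q implies p) implies Dia (s or not q)) implies p):
1. not (Dia ((q implies p) implies Dia (s or not q)) implies p), u
2. Dia ((q implies p) implies Dia (s or not q)), u
3. not p, u
4. (q implies p) implies Dia (s or not q), v
5. Dia (s or not q), v
6. s or not q, w
7. not q, w
Accessibility: uRu, uRv, uRw, vRv, vRw, wRw
The negation has an open branch (countermodel exists).

Not valid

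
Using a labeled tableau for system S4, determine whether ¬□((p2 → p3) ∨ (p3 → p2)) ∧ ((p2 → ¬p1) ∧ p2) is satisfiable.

1. ¬□((p2 → p3) ∨ (p3 → p2)) ∧ ((p2 → ¬p1) ∧ p2), w0
2. ¬□((p2 → p3) ∨ (p3 → p2)), w0
3. (p2 → ¬p1) ∧ p2, w0
4. p2 → ¬p1, w0
5. p2, w0
6. ¬p1, w0
7. ¬((p2 → p3) ∨ (p3 → p2)), w1
8. ¬(p2 → p3), w1
9. ¬(p3 → p2), w1
10. p2, w1
11. ¬p3, w1
12. p3, w1
13. ¬p2, w1
Accessibility: w0Rw0, w0Rw1, w1Rw1
Branch closes: p3 and ¬p3 both at w1.
All branches of the tableau close; one closing branch shown above.

Unsatisfiable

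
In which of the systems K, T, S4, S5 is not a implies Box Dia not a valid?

S5

S5-tableau for the negation not (not a implies Box Dia not a):
1. not (not a implies Box Dia not a), 0
2. not a, 0
3. not Box Dia not a, 0
4. not Dia not a, 1
5. a, 0
Accessibility: 0R0, 0R1, 1R0, 1R1
Branch closes: a and not a both at 0.
Every branch closes (one shown): valid in S5.
S4-tableau for the negation not (not a implies Box Dia not a):
1. not (not a implies Box Dia not a), 0
2. not a, 0
3. not Box Dia not a, 0
4. not Dia not a, 1
5. a, 1
Accessibility: 0R0, 0R1, 1R1
Complete open branch: countermodel on an S4-frame, so not valid in S4, nor in K, T (the same frame is also a K-frame and a T-frame).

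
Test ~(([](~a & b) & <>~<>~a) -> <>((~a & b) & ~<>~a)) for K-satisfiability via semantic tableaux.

No, unsatisfiable

1. ~(([](~a & b) & <>~<>~a) -> <>((~a & b) & ~<>~a)), u
2. [](~a & b) & <>~<>~a, u
3. ~<>((~a & b) & ~<>~a), u
4. [](~a & b), u
5. <>~<>~a, u
6. ~<>~a, v
7. ~((~a & b) & ~<>~a), v
8. ~a & b, v
9. ~a, v
10. b, v
11. <>~a, v
12. ~a, w
13. a, w
Accessibility: uRv, vRw
Branch closes: a and ~a both at w.
Every branch closes; the branch above is one of them.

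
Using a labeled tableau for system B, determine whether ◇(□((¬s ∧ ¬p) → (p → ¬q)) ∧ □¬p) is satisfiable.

Yes, satisfiable

1. ◇(□((¬s ∧ ¬p) → (p → ¬q)) ∧ □¬p), u
2. □((¬s ∧ ¬p) → (p → ¬q)) ∧ □¬p, v
3. □((¬s ∧ ¬p) → (p → ¬q)), v
4. □¬p, v
5. (¬s ∧ ¬p) → (p → ¬q), u
6. (¬s ∧ ¬p) → (p → ¬q), v
7. ¬p, u
8. ¬p, v
9. p → ¬q, u
10. p → ¬q, v
11. ¬q, u
12. ¬q, v
Accessibility: uRu, uRv, vRu, vRv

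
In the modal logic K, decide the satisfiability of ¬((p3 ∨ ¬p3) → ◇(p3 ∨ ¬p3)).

Yes, satisfiable

1. ¬((p3 ∨ ¬p3) → ◇(p3 ∨ ¬p3)), w0
2. p3 ∨ ¬p3, w0
3. ¬◇(p3 ∨ ¬p3), w0
4. ¬p3, w0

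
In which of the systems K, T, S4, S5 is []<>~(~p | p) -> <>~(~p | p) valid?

T, S4, S5

K-tableau for the negation ~([]<>~(~p | p) -> <>~(~p | p)):
1. ~([]<>~(~p | p) -> <>~(~p | p)), u
2. []<>~(~p | p), u   [~->-rule on 1]
3. ~<>~(~p | p), u   [~->-rule on 1]
Complete open branch: countermodel on a K-frame, so not valid in K.
T-tableau for the negation ~([]<>~(~p | p) -> <>~(~p | p)):
1. ~([]<>~(~p | p) -> <>~(~p | p)), u
2. []<>~(~p | p), u   [~->-rule on 1]
3. ~<>~(~p | p), u   [~->-rule on 1]
4. <>~(~p | p), u   [[]-rule on 2 via uRu]
5. ~p | p, u   [~<>-rule on 3 via uRu]
6. p, u   [|-rule on 5 (branches; this branch)]
7. ~(~p | p), v   [<>-rule on 4: fresh world v, uRv]
8. p, v   [~|-rule on 7]
9. ~p, v   [~|-rule on 7]
Accessibility: uRu, uRv, vRv
Branch closes: p and ~p both at v.
Every branch closes (one shown): valid in T, hence also in S4, S5 (every theorem of T is a theorem of S4 and S5).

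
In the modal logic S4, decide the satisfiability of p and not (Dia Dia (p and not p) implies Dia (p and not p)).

1. p and not (Dia Dia (p and not p) implies Dia (p and not p)), 0
2. p, 0   [and-rule on 1]
3. not (Dia Dia (p and not p) implies Dia (p and not p)), 0   [and-rule on 1]
4. Dia Dia (p and not p), 0   [neg-implies-rule on 3]
5. not Dia (p and not p), 0   [neg-implies-rule on 3]
6. not (p and not p), 0   [neg-Dia-rule on 5 via 0R0]
7. Dia (p and not p), 1   [Dia-rule on 4: fresh world 1, 0R1]
8. not (p and not p), 1   [neg-Dia-rule on 5 via 0R1]
9. p, 1   [neg-and-rule on 8 (branches; this branch)]
10. p and not p, 2   [Dia-rule on 7: fresh world 2, 1R2]
11. p, 2   [and-rule on 10]
12. not p, 2   [and-rule on 10]
Accessibility: 0R0, 0R1, 0R2, 1R1, 1R2, 2R2
Branch closes: p and not p both at 2.
(One branch shown.) All branches close.

No, unsatisfiable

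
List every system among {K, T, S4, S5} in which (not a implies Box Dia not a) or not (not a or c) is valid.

S5

S4-tableau for the negation not ((not a implies Box Dia not a) or not (not a or c)):
1. not ((not a implies Box Dia not a) or not (not a or c)), 0
2. not (not a implies Box Dia not a), 0
3. not a or c, 0
4. not a, 0
5. not Box Dia not a, 0
6. c, 0
7. not Dia not a, 1
8. a, 1
Accessibility: 0R0, 0R1, 1R1
Complete open branch: countermodel on an S4-frame, so not valid in S4, nor in K, T (the same frame is also a K-frame and a T-frame).
S5-tableau for the negation not ((not a implies Box Dia not a) or not (not a or c)):
1. not ((not a implies Box Dia not a) or not (not a or c)), 0
2. not (not a implies Box Dia not a), 0
3. not a or c, 0
4. not a, 0
5. not Box Dia not a, 0
6. c, 0
7. not Dia not a, 1
8. a, 0
Accessibility: 0R0, 0R1, 1R0, 1R1
Branch closes: a and not a both at 0.
Every branch closes (one shown): valid in S5.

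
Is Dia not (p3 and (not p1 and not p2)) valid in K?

Invalid (countermodel exists)

Tableau for the negation not Dia not (p3 and (not p1 and not p2)):
1. not Dia not (p3 and (not p1 and not p2)), 0
The negation has an open branch (countermodel exists).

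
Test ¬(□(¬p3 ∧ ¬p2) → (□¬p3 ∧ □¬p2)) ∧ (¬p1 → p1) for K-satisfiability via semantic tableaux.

1. ¬(□(¬p3 ∧ ¬p2) → (□¬p3 ∧ □¬p2)) ∧ (¬p1 → p1), w0
2. ¬(□(¬p3 ∧ ¬p2) → (□¬p3 ∧ □¬p2)), w0
3. ¬p1 → p1, w0
4. □(¬p3 ∧ ¬p2), w0
5. ¬(□¬p3 ∧ □¬p2), w0
6. p1, w0
7. ¬□¬p2, w0
8. p2, w1
9. ¬p3 ∧ ¬p2, w1
10. ¬p3, w1
11. ¬p2, w1
Accessibility: w0Rw1
Branch closes: p2 and ¬p2 both at w1.
Every branch closes; the branch above is one of them.

Unsatisfiable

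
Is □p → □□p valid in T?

Tableau for the negation ¬(□p → □□p):
1. ¬(□p → □□p), 0
2. □p, 0   [¬→-rule on 1]
3. ¬□□p, 0   [¬→-rule on 1]
4. p, 0   [□-rule on 2 via 0R0]
5. ¬□p, 1   [¬□-rule on 3: fresh world 1, 0R1]
6. p, 1   [□-rule on 2 via 0R1]
7. ¬p, 2   [¬□-rule on 5: fresh world 2, 1R2]
Accessibility: 0R0, 0R1, 1R1, 1R2, 2R2
The negation has an open branch (countermodel exists).

No, not valid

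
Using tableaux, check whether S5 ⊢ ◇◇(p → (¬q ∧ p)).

Invalid (countermodel exists)

Tableau for the negation ¬◇◇(p → (¬q ∧ p)):
1. ¬◇◇(p → (¬q ∧ p)), 0
2. ¬◇(p → (¬q ∧ p)), 0
3. ¬(p → (¬q ∧ p)), 0
4. p, 0
5. ¬(¬q ∧ p), 0
6. q, 0
Accessibility: 0R0
The negation has an open branch (countermodel exists).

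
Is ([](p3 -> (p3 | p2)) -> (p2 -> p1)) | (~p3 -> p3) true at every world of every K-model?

Tableau for the negation ~(([](p3 -> (p3 | p2)) -> (p2 -> p1)) | (~p3 -> p3)):
1. ~(([](p3 -> (p3 | p2)) -> (p2 -> p1)) | (~p3 -> p3)), u
2. ~([](p3 -> (p3 | p2)) -> (p2 -> p1)), u
3. ~(~p3 -> p3), u
4. [](p3 -> (p3 | p2)), u
5. ~(p2 -> p1), u
6. ~p3, u
7. p2, u
8. ~p1, u
The negation has an open branch (countermodel exists).

No, not valid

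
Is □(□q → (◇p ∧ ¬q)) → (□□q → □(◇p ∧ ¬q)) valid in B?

Valid in B

Tableau for the negation ¬(□(□q → (◇p ∧ ¬q)) → (□□q → □(◇p ∧ ¬q))):
1. ¬(□(□q → (◇p ∧ ¬q)) → (□□q → □(◇p ∧ ¬q))), 0
2. □(□q → (◇p ∧ ¬q)), 0   [¬→-rule on 1]
3. ¬(□□q → □(◇p ∧ ¬q)), 0   [¬→-rule on 1]
4. □□q, 0   [¬→-rule on 3]
5. ¬□(◇p ∧ ¬q), 0   [¬→-rule on 3]
6. □q → (◇p ∧ ¬q), 0   [□-rule on 2 via 0R0]
7. □q, 0   [□-rule on 4 via 0R0]
8. q, 0   [□-rule on 7 via 0R0]
9. ¬□q, 0   [→-rule on 6 (branches; this branch)]
10. ¬(◇p ∧ ¬q), 1   [¬□-rule on 5: fresh world 1, 0R1]
11. □q → (◇p ∧ ¬q), 1   [□-rule on 2 via 0R1]
12. □q, 1   [□-rule on 4 via 0R1]
13. q, 1   [□-rule on 7 via 0R1]
14. ¬◇p, 1   [¬∧-rule on 10 (branches; this branch)]
15. ¬p, 0   [¬◇-rule on 14 via 1R0]
16. ¬p, 1   [¬◇-rule on 14 via 1R1]
17. ¬□q, 1   [→-rule on 11 (branches; this branch)]
18. ¬q, 2   [¬□-rule on 9: fresh world 2, 0R2]
19. □q → (◇p ∧ ¬q), 2   [□-rule on 2 via 0R2]
20. □q, 2   [□-rule on 4 via 0R2]
21. q, 2   [□-rule on 7 via 0R2]
Accessibility: 0R0, 0R1, 0R2, 1R0, 1R1, 2R0, 2R2
Branch closes: q and ¬q both at 2.
All branches of the negation close; one closing branch shown above.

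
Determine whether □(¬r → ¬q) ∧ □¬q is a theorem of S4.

Not valid

Tableau for the negation ¬(□(¬r → ¬q) ∧ □¬q):
1. ¬(□(¬r → ¬q) ∧ □¬q), u
2. ¬□¬q, u   [¬∧-rule on 1 (branches; this branch)]
3. q, v   [¬□-rule on 2: fresh world v, uRv]
Accessibility: uRu, uRv, vRv
The negation has an open branch (countermodel exists).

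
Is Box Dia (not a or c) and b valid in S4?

Tableau for the negation not (Box Dia (not a or c) and b):
1. not (Box Dia (not a or c) and b), 0
2. not b, 0   [neg-and-rule on 1 (branches; this branch)]
Accessibility: 0R0
The negation has an open branch (countermodel exists).

No, not valid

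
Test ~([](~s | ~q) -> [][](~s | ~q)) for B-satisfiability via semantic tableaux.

1. ~([](~s | ~q) -> [][](~s | ~q)), u
2. [](~s | ~q), u
3. ~[][](~s | ~q), u
4. ~s | ~q, u
5. ~q, u
6. ~[](~s | ~q), v
7. ~s | ~q, v
8. ~q, v
9. ~(~s | ~q), w
10. s, w
11. q, w
Accessibility: uRu, uRv, vRu, vRv, vRw, wRv, wRw

Satisfiable (open branch found)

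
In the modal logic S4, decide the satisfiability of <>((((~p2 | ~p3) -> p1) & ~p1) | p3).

Satisfiable (open branch found)

1. <>((((~p2 | ~p3) -> p1) & ~p1) | p3), u
2. (((~p2 | ~p3) -> p1) & ~p1) | p3, v
3. p3, v
Accessibility: uRu, uRv, vRv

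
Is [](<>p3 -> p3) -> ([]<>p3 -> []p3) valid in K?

Valid

Tableau for the negation ~([](<>p3 -> p3) -> ([]<>p3 -> []p3)):
1. ~([](<>p3 -> p3) -> ([]<>p3 -> []p3)), u
2. [](<>p3 -> p3), u
3. ~([]<>p3 -> []p3), u
4. []<>p3, u
5. ~[]p3, u
6. ~p3, v
7. <>p3 -> p3, v
8. <>p3, v
9. ~<>p3, v
10. p3, w
11. ~p3, w
Accessibility: uRv, vRw
Branch closes: p3 and ~p3 both at w.
Every branch of the negation's tableau closes; the branch above is one of them.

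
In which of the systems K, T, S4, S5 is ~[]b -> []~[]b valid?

S5-tableau for the negation ~(~[]b -> []~[]b):
1. ~(~[]b -> []~[]b), w0
2. ~[]b, w0
3. ~[]~[]b, w0
4. ~b, w1
5. []b, w2
6. b, w0
7. b, w1
Accessibility: w0Rw0, w0Rw1, w0Rw2, w1Rw0, w1Rw1, w1Rw2, w2Rw0, w2Rw1, w2Rw2
Branch closes: b and ~b both at w1.
Every branch closes (one shown): valid in S5.
S4-tableau for the negation ~(~[]b -> []~[]b):
1. ~(~[]b -> []~[]b), w0
2. ~[]b, w0
3. ~[]~[]b, w0
4. ~b, w1
5. []b, w2
6. b, w2
Accessibility: w0Rw0, w0Rw1, w0Rw2, w1Rw1, w2Rw2
Complete open branch: countermodel on an S4-frame, so not valid in S4, nor in K, T (the same frame is also a K-frame and a T-frame).

S5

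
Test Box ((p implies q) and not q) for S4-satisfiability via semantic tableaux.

1. Box ((p implies q) and not q), 0
2. (p implies q) and not q, 0   [Box-rule on 1 via 0R0]
3. p implies q, 0   [and-rule on 2]
4. not q, 0   [and-rule on 2]
5. not p, 0   [implies-rule on 3 (branches; this branch)]
Accessibility: 0R0

Satisfiable (open branch found)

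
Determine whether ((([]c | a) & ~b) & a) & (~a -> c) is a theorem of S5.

Tableau for the negation ~(((([]c | a) & ~b) & a) & (~a -> c)):
1. ~(((([]c | a) & ~b) & a) & (~a -> c)), w0
2. ~(~a -> c), w0
3. ~a, w0
4. ~c, w0
Accessibility: w0Rw0
The negation has an open branch (countermodel exists).

Not valid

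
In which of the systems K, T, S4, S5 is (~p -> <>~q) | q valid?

T-tableau for the negation ~((~p -> <>~q) | q):
1. ~((~p -> <>~q) | q), u
2. ~(~p -> <>~q), u
3. ~q, u
4. ~p, u
5. ~<>~q, u
6. q, u
Accessibility: uRu
Branch closes: q and ~q both at u.
Every branch closes (one shown): valid in T, hence also in S4, S5 (every theorem of T is a theorem of S4 and S5).
K-tableau for the negation ~((~p -> <>~q) | q):
1. ~((~p -> <>~q) | q), u
2. ~(~p -> <>~q), u
3. ~q, u
4. ~p, u
5. ~<>~q, u
Complete open branch: countermodel on a K-frame, so not valid in K.

T, S4, S5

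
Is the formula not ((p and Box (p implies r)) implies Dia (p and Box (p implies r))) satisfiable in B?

No, unsatisfiable

1. not ((p and Box (p implies r)) implies Dia (p and Box (p implies r))), u
2. p and Box (p implies r), u
3. not Dia (p and Box (p implies r)), u
4. p, u
5. Box (p implies r), u
6. not (p and Box (p implies r)), u
7. p implies r, u
8. not Box (p implies r), u
9. r, u
10. not (p implies r), v
11. p, v
12. not r, v
13. not (p and Box (p implies r)), v
14. p implies r, v
15. not Box (p implies r), v
16. r, v
Accessibility: uRu, uRv, vRu, vRv
Branch closes: r and not r both at v.
(One branch shown.) All branches close.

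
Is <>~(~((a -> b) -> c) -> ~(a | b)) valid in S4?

Invalid (countermodel exists)

Tableau for the negation ~<>~(~((a -> b) -> c) -> ~(a | b)):
1. ~<>~(~((a -> b) -> c) -> ~(a | b)), 0
2. ~((a -> b) -> c) -> ~(a | b), 0
3. ~(a | b), 0
4. ~a, 0
5. ~b, 0
Accessibility: 0R0
The negation has an open branch (countermodel exists).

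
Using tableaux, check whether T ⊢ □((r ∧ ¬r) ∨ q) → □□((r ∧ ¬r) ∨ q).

Invalid (countermodel exists)

Tableau for the negation ¬(□((r ∧ ¬r) ∨ q) → □□((r ∧ ¬r) ∨ q)):
1. ¬(□((r ∧ ¬r) ∨ q) → □□((r ∧ ¬r) ∨ q)), w0
2. □((r ∧ ¬r) ∨ q), w0   [¬→-rule on 1]
3. ¬□□((r ∧ ¬r) ∨ q), w0   [¬→-rule on 1]
4. (r ∧ ¬r) ∨ q, w0   [□-rule on 2 via w0Rw0]
5. q, w0   [∨-rule on 4 (branches; this branch)]
6. ¬□((r ∧ ¬r) ∨ q), w1   [¬□-rule on 3: fresh world w1, w0Rw1]
7. (r ∧ ¬r) ∨ q, w1   [□-rule on 2 via w0Rw1]
8. q, w1   [∨-rule on 7 (branches; this branch)]
9. ¬((r ∧ ¬r) ∨ q), w2   [¬□-rule on 6: fresh world w2, w1Rw2]
10. ¬(r ∧ ¬r), w2   [¬∨-rule on 9]
11. ¬q, w2   [¬∨-rule on 9]
12. r, w2   [¬∧-rule on 10 (branches; this branch)]
Accessibility: w0Rw0, w0Rw1, w1Rw1, w1Rw2, w2Rw2
The negation has an open branch (countermodel exists).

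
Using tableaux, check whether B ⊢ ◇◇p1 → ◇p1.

Tableau for the negation ¬(◇◇p1 → ◇p1):
1. ¬(◇◇p1 → ◇p1), 0
2. ◇◇p1, 0
3. ¬◇p1, 0
4. ¬p1, 0
5. ◇p1, 1
6. ¬p1, 1
7. p1, 2
Accessibility: 0R0, 0R1, 1R0, 1R1, 1R2, 2R1, 2R2
The negation has an open branch (countermodel exists).

Not valid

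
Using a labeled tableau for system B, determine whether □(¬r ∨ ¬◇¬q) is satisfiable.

1. □(¬r ∨ ¬◇¬q), u
2. ¬r ∨ ¬◇¬q, u
3. ¬◇¬q, u
4. q, u
Accessibility: uRu

Yes, satisfiable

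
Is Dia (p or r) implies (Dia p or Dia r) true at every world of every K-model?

Tableau for the negation not (Dia (p or r) implies (Dia p or Dia r)):
1. not (Dia (p or r) implies (Dia p or Dia r)), u
2. Dia (p or r), u
3. not (Dia p or Dia r), u
4. not Dia p, u
5. not Dia r, u
6. p or r, v
7. not p, v
8. not r, v
9. r, v
Accessibility: uRv
Branch closes: r and not r both at v.
Every branch of the negation's tableau closes; the branch above is one of them.

Valid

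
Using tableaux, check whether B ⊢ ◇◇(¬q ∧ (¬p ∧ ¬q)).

Invalid (countermodel exists)

Tableau for the negation ¬◇◇(¬q ∧ (¬p ∧ ¬q)):
1. ¬◇◇(¬q ∧ (¬p ∧ ¬q)), 0
2. ¬◇(¬q ∧ (¬p ∧ ¬q)), 0
3. ¬(¬q ∧ (¬p ∧ ¬q)), 0
4. ¬(¬p ∧ ¬q), 0
5. q, 0
Accessibility: 0R0
The negation has an open branch (countermodel exists).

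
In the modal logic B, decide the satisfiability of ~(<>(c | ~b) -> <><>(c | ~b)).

1. ~(<>(c | ~b) -> <><>(c | ~b)), w0
2. <>(c | ~b), w0
3. ~<><>(c | ~b), w0
4. ~<>(c | ~b), w0
5. ~(c | ~b), w0
6. ~c, w0
7. b, w0
8. c | ~b, w1
9. ~<>(c | ~b), w1
10. ~(c | ~b), w1
11. ~c, w1
12. b, w1
13. ~b, w1
Accessibility: w0Rw0, w0Rw1, w1Rw0, w1Rw1
Branch closes: b and ~b both at w1.
All branches of the tableau close; one closing branch shown above.

Unsatisfiable (every branch closes)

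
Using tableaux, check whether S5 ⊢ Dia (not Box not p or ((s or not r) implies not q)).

Not valid

Tableau for the negation not Dia (not Box not p or ((s or not r) implies not q)):
1. not Dia (not Box not p or ((s or not r) implies not q)), 0
2. not (not Box not p or ((s or not r) implies not q)), 0
3. Box not p, 0
4. not ((s or not r) implies not q), 0
5. s or not r, 0
6. q, 0
7. not p, 0
8. not r, 0
Accessibility: 0R0
The negation has an open branch (countermodel exists).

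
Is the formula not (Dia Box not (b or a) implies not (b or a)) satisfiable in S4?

Satisfiable (open branch found)

1. not (Dia Box not (b or a) implies not (b or a)), w0
2. Dia Box not (b or a), w0   [neg-implies-rule on 1]
3. b or a, w0   [neg-implies-rule on 1]
4. a, w0   [or-rule on 3 (branches; this branch)]
5. Box not (b or a), w1   [Dia-rule on 2: fresh world w1, w0Rw1]
6. not (b or a), w1   [Box-rule on 5 via w1Rw1]
7. not b, w1   [neg-or-rule on 6]
8. not a, w1   [neg-or-rule on 6]
Accessibility: w0Rw0, w0Rw1, w1Rw1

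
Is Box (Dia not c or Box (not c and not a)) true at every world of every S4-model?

Tableau for the negation not Box (Dia not c or Box (not c and not a)):
1. not Box (Dia not c or Box (not c and not a)), u
2. not (Dia not c or Box (not c and not a)), v
3. not Dia not c, v
4. not Box (not c and not a), v
5. c, v
6. not (not c and not a), w
7. c, w
8. a, w
Accessibility: uRu, uRv, uRw, vRv, vRw, wRw
The negation has an open branch (countermodel exists).

Not valid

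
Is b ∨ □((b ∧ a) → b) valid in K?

Yes, valid

Tableau for the negation ¬(b ∨ □((b ∧ a) → b)):
1. ¬(b ∨ □((b ∧ a) → b)), u
2. ¬b, u   [¬∨-rule on 1]
3. ¬□((b ∧ a) → b), u   [¬∨-rule on 1]
4. ¬((b ∧ a) → b), v   [¬□-rule on 3: fresh world v, uRv]
5. b ∧ a, v   [¬→-rule on 4]
6. ¬b, v   [¬→-rule on 4]
7. b, v   [∧-rule on 5]
8. a, v   [∧-rule on 5]
Accessibility: uRv
Branch closes: b and ¬b both at v.
Every branch of the negation's tableau closes; the branch above is one of them.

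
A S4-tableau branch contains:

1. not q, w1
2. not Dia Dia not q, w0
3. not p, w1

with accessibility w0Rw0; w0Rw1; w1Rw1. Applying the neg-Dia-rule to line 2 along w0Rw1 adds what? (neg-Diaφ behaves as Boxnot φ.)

not Dia not q, w1

neg-Diaφ behaves as Boxnot φ: propagate the negated body to each accessible world.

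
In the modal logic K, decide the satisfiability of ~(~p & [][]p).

1. ~(~p & [][]p), 0
2. ~[][]p, 0
3. ~[]p, 1
4. ~p, 2
Accessibility: 0R1, 1R2

Satisfiable (open branch found)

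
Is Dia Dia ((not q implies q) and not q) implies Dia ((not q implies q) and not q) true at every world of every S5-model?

Yes, valid

Tableau for the negation not (Dia Dia ((not q implies q) and not q) implies Dia ((not q implies q) and not q)):
1. not (Dia Dia ((not q implies q) and not q) implies Dia ((not q implies q) and not q)), u
2. Dia Dia ((not q implies q) and not q), u   [neg-implies-rule on 1]
3. not Dia ((not q implies q) and not q), u   [neg-implies-rule on 1]
4. not ((not q implies q) and not q), u   [neg-Dia-rule on 3 via uRu]
5. not (not q implies q), u   [neg-and-rule on 4 (branches; this branch)]
6. not q, u   [neg-implies-rule on 5]
7. Dia ((not q implies q) and not q), v   [Dia-rule on 2: fresh world v, uRv]
8. not ((not q implies q) and not q), v   [neg-Dia-rule on 3 via uRv]
9. not (not q implies q), v   [neg-and-rule on 8 (branches; this branch)]
10. not q, v   [neg-implies-rule on 9]
11. (not q implies q) and not q, w   [Dia-rule on 7: fresh world w, vRw]
12. not q implies q, w   [and-rule on 11]
13. not q, w   [and-rule on 11]
14. not ((not q implies q) and not q), w   [neg-Dia-rule on 3 via uRw]
15. q, w   [implies-rule on 12 (branches; this branch)]
Accessibility: uRu, uRv, uRw, vRu, vRv, vRw, wRu, wRv, wRw
Branch closes: q and not q both at w.
All branches of the negation close; one closing branch shown above.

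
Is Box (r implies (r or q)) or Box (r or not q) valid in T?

Valid

Tableau for the negation not (Box (r implies (r or q)) or Box (r or not q)):
1. not (Box (r implies (r or q)) or Box (r or not q)), u
2. not Box (r implies (r or q)), u
3. not Box (r or not q), u
4. not (r implies (r or q)), v
5. r, v
6. not (r or q), v
7. not r, v
8. not q, v
Accessibility: uRu, uRv, vRv
Branch closes: r and not r both at v.
All branches of the negation close; one closing branch shown above.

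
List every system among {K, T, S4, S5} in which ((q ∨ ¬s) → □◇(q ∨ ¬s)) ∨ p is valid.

S5-tableau for the negation ¬(((q ∨ ¬s) → □◇(q ∨ ¬s)) ∨ p):
1. ¬(((q ∨ ¬s) → □◇(q ∨ ¬s)) ∨ p), w0
2. ¬((q ∨ ¬s) → □◇(q ∨ ¬s)), w0
3. ¬p, w0
4. q ∨ ¬s, w0
5. ¬□◇(q ∨ ¬s), w0
6. ¬s, w0
7. ¬◇(q ∨ ¬s), w1
8. ¬(q ∨ ¬s), w0
9. ¬q, w0
10. s, w0
Accessibility: w0Rw0, w0Rw1, w1Rw0, w1Rw1
Branch closes: s and ¬s both at w0.
Every branch closes (one shown): valid in S5.
S4-tableau for the negation ¬(((q ∨ ¬s) → □◇(q ∨ ¬s)) ∨ p):
1. ¬(((q ∨ ¬s) → □◇(q ∨ ¬s)) ∨ p), w0
2. ¬((q ∨ ¬s) → □◇(q ∨ ¬s)), w0
3. ¬p, w0
4. q ∨ ¬s, w0
5. ¬□◇(q ∨ ¬s), w0
6. ¬s, w0
7. ¬◇(q ∨ ¬s), w1
8. ¬(q ∨ ¬s), w1
9. ¬q, w1
10. s, w1
Accessibility: w0Rw0, w0Rw1, w1Rw1
Complete open branch: countermodel on an S4-frame, so not valid in S4, nor in K, T (the same frame is also a K-frame and a T-frame).

S5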